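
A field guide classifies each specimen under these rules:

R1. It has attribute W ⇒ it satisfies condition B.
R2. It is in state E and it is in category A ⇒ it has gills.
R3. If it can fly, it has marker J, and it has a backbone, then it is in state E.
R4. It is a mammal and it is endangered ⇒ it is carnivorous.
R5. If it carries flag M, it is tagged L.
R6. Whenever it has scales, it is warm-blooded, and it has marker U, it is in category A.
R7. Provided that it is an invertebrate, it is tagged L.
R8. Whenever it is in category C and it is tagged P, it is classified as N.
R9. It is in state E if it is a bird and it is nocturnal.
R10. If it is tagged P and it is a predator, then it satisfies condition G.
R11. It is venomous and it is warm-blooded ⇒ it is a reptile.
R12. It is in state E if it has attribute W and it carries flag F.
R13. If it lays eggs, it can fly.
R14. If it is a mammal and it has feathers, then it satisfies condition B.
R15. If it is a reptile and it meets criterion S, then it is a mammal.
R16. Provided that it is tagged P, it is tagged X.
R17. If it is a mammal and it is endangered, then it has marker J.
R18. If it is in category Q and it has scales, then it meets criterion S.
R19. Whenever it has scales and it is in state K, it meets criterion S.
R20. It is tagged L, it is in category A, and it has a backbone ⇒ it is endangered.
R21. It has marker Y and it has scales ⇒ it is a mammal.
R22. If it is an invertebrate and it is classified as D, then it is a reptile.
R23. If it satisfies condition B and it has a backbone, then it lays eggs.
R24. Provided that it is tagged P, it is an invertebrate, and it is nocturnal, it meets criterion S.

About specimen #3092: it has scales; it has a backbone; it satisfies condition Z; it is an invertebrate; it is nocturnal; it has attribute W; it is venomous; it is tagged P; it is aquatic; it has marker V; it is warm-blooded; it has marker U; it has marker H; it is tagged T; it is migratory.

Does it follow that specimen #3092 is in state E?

Yes

By R1 (it has attribute W): it satisfies condition B.
By R6 (it has scales, it is warm-blooded, it has marker U): it is in category A.
By R7 (it is an invertebrate): it is tagged L.
By R11 (it is venomous, it is warm-blooded): it is a reptile.
By R20 (it is tagged L, it is in category A, it has a backbone): it is endangered.
By R23 (it satisfies condition B, it has a backbone): it lays eggs.
By R24 (it is tagged P, it is an invertebrate, it is nocturnal): it meets criterion S.
By R13 (it lays eggs): it can fly.
By R15 (it is a reptile, it meets criterion S): it is a mammal.
By R17 (it is a mammal, it is endangered): it has marker J.
By R3 (it can fly, it has marker J, it has a backbone): it is in state E.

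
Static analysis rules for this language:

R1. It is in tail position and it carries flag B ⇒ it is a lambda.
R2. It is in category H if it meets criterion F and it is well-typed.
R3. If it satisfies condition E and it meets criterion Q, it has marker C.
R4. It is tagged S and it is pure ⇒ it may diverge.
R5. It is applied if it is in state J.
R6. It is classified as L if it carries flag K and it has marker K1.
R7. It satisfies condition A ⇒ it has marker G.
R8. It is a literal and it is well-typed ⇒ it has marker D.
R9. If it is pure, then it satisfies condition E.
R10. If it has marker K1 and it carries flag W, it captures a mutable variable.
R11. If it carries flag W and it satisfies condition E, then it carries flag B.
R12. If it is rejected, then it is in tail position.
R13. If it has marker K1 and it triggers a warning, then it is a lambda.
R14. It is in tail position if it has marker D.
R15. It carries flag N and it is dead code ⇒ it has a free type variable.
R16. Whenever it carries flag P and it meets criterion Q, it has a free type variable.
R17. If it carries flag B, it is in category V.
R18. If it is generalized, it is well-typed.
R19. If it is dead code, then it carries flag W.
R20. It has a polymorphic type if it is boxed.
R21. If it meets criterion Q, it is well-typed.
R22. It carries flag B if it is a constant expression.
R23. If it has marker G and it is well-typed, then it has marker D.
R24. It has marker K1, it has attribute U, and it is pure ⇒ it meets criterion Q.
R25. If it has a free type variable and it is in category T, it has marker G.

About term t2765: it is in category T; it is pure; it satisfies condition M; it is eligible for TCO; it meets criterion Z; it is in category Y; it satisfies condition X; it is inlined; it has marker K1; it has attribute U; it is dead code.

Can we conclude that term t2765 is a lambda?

Forward chaining from the given facts derives: satisfies condition E, carries flag W, meets criterion Q, has marker C, captures a mutable variable, carries flag B, is in category V, is well-typed.
Rules concluding "it is a lambda": R1 needs "it is in tail position"; R13 needs "it triggers a warning" — none of these are established.

No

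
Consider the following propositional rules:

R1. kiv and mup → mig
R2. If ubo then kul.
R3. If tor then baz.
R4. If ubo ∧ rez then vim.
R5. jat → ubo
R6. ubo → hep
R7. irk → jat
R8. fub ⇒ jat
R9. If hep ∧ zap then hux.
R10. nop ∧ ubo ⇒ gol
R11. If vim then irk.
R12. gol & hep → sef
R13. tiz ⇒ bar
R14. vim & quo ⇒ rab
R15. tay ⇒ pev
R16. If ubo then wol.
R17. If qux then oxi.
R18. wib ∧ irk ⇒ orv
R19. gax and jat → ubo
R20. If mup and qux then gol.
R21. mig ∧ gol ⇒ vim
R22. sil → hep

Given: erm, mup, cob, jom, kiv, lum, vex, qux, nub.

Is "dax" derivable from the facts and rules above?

No

Forward chaining from the given facts derives: mig, oxi, gol, vim, irk, jat, ubo, hep, sef, wol, kul.
No rule has dax as its conclusion, and it is not among the given facts.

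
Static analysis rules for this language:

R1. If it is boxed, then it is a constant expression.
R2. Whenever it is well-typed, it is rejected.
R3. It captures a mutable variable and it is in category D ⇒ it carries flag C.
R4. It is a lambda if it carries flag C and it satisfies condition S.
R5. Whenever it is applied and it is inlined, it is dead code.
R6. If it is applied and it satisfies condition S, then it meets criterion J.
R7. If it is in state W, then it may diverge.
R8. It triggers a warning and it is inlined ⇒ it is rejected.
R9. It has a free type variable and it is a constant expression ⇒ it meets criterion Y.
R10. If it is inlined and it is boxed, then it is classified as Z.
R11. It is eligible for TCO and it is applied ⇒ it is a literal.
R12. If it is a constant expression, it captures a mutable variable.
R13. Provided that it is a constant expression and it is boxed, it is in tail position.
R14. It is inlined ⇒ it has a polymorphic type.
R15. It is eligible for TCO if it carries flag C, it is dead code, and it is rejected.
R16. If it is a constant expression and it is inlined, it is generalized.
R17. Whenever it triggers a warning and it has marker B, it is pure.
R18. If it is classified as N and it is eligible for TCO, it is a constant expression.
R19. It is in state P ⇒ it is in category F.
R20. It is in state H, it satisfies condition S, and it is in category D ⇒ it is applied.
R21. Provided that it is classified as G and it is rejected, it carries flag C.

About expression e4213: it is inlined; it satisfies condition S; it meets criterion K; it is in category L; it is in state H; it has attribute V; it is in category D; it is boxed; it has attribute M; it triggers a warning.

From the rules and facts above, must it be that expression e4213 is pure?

No

Forward chaining from the given facts derives: is a constant expression, is rejected, is classified as Z, captures a mutable variable, is in tail position, has a polymorphic type, is generalized, is applied, carries flag C, is a lambda, is dead code, meets criterion J, is eligible for TCO, is a literal.
The only rule concluding "it is pure" is R17, which needs "it has marker B"; that is never established.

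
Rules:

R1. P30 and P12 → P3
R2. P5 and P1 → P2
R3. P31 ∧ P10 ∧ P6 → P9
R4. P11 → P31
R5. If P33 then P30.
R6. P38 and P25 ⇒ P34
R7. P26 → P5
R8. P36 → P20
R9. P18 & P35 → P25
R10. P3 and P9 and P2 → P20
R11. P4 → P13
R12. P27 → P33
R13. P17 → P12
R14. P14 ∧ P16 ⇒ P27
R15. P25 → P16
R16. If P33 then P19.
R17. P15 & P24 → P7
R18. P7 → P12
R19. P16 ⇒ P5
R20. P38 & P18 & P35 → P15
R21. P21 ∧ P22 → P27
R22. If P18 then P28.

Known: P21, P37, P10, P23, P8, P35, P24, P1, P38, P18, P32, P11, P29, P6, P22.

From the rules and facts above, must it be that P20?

Yes

P31  (by R4: P11)
P25  (by R9: P18, P35)
P16  (by R15: P25)
P5  (by R19: P16)
P15  (by R20: P38, P18, P35)
P27  (by R21: P21, P22)
P2  (by R2: P5, P1)
P9  (by R3: P31, P10, P6)
P33  (by R12: P27)
P7  (by R17: P15, P24)
P12  (by R18: P7)
P30  (by R5: P33)
P3  (by R1: P30, P12)
P20  (by R10: P3, P9, P2)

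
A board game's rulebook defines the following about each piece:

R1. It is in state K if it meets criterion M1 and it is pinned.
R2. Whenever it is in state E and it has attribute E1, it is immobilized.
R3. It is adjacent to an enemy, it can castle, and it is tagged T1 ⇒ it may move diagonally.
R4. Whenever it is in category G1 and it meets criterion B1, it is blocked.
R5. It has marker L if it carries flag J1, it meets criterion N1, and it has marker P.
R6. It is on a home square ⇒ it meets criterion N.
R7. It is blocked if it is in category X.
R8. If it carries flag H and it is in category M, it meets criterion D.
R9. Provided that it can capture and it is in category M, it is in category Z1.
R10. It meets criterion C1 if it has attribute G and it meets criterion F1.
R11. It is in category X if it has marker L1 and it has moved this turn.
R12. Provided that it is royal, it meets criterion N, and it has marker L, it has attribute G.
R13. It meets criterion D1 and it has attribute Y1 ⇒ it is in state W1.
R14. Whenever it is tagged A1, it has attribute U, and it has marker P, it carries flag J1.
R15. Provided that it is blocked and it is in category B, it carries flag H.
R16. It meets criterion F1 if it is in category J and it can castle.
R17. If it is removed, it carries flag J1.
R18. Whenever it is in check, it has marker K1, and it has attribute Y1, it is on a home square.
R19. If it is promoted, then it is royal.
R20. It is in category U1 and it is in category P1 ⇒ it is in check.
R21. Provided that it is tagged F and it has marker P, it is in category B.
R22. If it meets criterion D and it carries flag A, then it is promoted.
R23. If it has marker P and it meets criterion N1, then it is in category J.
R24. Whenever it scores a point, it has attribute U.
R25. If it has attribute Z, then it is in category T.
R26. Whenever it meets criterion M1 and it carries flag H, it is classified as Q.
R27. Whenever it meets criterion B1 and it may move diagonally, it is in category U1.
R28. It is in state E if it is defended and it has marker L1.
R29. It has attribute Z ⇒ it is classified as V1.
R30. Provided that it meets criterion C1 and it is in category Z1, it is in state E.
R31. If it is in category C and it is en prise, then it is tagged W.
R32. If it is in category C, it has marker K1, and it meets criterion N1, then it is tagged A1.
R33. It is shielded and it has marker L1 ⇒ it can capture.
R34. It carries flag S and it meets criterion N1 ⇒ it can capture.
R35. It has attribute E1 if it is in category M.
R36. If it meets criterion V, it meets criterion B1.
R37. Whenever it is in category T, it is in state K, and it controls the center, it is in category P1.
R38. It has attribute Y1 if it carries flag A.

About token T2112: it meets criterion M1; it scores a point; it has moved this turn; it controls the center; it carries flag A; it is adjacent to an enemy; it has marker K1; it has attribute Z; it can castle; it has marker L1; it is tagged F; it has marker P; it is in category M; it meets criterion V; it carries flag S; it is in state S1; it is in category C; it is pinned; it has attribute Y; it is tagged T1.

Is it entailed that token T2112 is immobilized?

No

Forward chaining from the given facts derives: is in state K, may move diagonally, is in category X, is in category B, has attribute U, is in category T, is classified as V1, has attribute E1, meets criterion B1, is in category P1, has attribute Y1, is blocked, carries flag H, is classified as Q, is in category U1, meets criterion D, is in check, is promoted, is on a home square, is royal, meets criterion N.
The only rule concluding "it is immobilized" is R2, which needs "it is in state E"; that is never established.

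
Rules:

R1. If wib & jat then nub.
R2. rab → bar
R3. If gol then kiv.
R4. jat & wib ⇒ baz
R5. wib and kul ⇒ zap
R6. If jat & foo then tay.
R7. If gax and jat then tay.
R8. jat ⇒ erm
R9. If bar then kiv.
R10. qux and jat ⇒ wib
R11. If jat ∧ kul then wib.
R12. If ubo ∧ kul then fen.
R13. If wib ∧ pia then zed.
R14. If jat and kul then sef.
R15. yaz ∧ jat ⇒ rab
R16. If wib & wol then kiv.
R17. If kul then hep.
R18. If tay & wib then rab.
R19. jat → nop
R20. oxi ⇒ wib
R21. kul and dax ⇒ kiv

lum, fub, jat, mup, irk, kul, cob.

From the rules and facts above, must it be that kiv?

Forward chaining from the given facts derives: erm, wib, sef, hep, nop, nub, baz, zap.
Rules concluding kiv: R3 needs gol; R9 needs bar; R16 needs wol; R21 needs dax — none of these are established.

No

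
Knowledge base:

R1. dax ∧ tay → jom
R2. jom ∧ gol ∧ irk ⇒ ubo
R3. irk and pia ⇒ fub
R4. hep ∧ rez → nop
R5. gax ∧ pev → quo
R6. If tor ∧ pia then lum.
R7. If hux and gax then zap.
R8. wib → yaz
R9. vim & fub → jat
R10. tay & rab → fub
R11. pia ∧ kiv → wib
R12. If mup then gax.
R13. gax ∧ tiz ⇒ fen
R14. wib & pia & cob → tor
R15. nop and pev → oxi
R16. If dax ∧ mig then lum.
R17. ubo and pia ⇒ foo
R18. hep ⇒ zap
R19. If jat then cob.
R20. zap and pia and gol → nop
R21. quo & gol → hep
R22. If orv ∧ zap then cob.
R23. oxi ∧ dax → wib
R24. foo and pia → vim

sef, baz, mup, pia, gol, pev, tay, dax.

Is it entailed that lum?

Forward chaining from the given facts derives: jom, gax, quo, hep, zap, nop, oxi, wib, yaz.
Rules concluding lum: R6 needs tor; R16 needs mig — none of these are established.

No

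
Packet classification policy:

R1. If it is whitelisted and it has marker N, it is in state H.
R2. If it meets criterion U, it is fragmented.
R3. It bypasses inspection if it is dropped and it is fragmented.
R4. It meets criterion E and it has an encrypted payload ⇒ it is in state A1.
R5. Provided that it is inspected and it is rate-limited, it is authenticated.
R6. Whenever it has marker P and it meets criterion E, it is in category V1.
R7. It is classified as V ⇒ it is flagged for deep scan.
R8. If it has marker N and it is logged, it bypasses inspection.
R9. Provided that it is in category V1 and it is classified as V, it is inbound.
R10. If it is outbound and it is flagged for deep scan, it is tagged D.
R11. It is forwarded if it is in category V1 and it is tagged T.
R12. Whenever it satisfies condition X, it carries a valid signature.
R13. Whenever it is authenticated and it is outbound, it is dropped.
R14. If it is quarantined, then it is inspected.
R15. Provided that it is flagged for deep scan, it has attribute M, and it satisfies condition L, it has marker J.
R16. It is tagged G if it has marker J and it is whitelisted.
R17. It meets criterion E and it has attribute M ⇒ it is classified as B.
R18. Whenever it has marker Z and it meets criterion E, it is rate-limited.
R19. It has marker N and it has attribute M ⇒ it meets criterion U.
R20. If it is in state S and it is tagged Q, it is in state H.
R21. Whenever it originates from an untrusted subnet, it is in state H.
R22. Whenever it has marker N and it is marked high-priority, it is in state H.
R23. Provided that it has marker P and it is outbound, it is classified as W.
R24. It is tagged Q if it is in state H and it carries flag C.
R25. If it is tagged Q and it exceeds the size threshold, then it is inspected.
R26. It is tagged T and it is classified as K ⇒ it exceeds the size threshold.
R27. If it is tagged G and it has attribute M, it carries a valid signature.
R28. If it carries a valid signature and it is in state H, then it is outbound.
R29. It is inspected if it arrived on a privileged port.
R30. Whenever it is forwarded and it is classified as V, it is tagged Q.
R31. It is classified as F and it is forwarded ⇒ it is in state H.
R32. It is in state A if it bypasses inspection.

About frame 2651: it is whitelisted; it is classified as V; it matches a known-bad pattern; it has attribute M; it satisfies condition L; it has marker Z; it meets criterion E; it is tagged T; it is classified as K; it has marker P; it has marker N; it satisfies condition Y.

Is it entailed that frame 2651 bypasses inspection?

By R1 (it is whitelisted, it has marker N): it is in state H.
By R6 (it has marker P, it meets criterion E): it is in category V1.
By R7 (it is classified as V): it is flagged for deep scan.
By R11 (it is in category V1, it is tagged T): it is forwarded.
By R15 (it is flagged for deep scan, it has attribute M, it satisfies condition L): it has marker J.
By R16 (it has marker J, it is whitelisted): it is tagged G.
By R18 (it has marker Z, it meets criterion E): it is rate-limited.
By R19 (it has marker N, it has attribute M): it meets criterion U.
By R26 (it is tagged T, it is classified as K): it exceeds the size threshold.
By R27 (it is tagged G, it has attribute M): it carries a valid signature.
By R28 (it carries a valid signature, it is in state H): it is outbound.
By R30 (it is forwarded, it is classified as V): it is tagged Q.
By R2 (it meets criterion U): it is fragmented.
By R25 (it is tagged Q, it exceeds the size threshold): it is inspected.
By R5 (it is inspected, it is rate-limited): it is authenticated.
By R13 (it is authenticated, it is outbound): it is dropped.
By R3 (it is dropped, it is fragmented): it bypasses inspection.

Yes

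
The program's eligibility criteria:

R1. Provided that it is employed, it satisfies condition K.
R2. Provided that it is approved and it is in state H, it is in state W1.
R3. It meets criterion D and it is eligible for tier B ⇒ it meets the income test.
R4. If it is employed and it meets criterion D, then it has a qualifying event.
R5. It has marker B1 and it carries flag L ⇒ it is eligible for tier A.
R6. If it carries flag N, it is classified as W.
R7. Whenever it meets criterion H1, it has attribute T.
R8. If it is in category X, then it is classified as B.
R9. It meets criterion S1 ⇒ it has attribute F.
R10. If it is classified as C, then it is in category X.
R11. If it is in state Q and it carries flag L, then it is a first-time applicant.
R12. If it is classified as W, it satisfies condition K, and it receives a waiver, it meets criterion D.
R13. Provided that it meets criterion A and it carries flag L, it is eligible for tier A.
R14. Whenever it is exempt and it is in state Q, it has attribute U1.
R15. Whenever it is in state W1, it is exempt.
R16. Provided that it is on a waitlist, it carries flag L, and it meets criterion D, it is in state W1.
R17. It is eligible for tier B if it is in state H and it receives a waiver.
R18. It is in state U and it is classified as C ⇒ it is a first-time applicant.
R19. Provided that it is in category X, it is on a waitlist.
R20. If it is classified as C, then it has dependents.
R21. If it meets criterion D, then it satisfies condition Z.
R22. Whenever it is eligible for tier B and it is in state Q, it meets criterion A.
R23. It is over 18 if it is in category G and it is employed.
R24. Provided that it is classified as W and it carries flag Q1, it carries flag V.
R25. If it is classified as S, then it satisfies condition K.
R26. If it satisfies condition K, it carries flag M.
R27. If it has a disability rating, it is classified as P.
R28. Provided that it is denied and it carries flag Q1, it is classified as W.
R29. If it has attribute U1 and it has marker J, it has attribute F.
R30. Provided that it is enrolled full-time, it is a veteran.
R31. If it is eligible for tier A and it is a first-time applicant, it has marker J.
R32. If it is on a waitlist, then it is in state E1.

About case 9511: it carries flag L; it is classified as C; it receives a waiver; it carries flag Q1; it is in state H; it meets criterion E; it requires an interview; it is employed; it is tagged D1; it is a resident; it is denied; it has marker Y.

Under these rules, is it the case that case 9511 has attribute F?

No

Forward chaining from the given facts derives: satisfies condition K, is in category X, is eligible for tier B, is on a waitlist, has dependents, carries flag M, is classified as W, is in state E1, is classified as B, meets criterion D, is in state W1, satisfies condition Z, carries flag V, meets the income test, has a qualifying event, is exempt.
Rules concluding "it has attribute F": R9 needs "it meets criterion S1"; R29 needs "it has attribute U1" — none of these are established.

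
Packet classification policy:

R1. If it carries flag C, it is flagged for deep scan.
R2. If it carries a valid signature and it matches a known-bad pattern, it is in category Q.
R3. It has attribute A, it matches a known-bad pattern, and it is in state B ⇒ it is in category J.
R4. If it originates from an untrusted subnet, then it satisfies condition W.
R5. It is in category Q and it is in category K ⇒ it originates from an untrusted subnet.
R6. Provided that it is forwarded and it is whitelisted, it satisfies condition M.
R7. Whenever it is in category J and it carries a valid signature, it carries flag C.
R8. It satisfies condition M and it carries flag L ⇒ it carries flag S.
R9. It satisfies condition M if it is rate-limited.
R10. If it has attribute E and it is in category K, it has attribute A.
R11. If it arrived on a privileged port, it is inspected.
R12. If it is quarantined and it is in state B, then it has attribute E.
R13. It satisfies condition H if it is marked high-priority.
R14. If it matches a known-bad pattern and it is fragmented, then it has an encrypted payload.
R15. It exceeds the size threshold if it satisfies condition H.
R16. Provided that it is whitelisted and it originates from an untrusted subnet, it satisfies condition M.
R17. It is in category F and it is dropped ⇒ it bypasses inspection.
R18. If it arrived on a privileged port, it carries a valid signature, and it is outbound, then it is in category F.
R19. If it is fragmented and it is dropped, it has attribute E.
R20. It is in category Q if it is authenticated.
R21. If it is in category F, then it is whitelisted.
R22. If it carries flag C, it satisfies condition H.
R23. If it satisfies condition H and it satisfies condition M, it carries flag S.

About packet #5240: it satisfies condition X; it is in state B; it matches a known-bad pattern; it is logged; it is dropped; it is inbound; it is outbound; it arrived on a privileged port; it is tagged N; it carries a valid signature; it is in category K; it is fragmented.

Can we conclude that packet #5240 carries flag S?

Yes

By R2 (it carries a valid signature, it matches a known-bad pattern): it is in category Q.
By R5 (it is in category Q, it is in category K): it originates from an untrusted subnet.
By R18 (it arrived on a privileged port, it carries a valid signature, it is outbound): it is in category F.
By R19 (it is fragmented, it is dropped): it has attribute E.
By R21 (it is in category F): it is whitelisted.
By R10 (it has attribute E, it is in category K): it has attribute A.
By R16 (it is whitelisted, it originates from an untrusted subnet): it satisfies condition M.
By R3 (it has attribute A, it matches a known-bad pattern, it is in state B): it is in category J.
By R7 (it is in category J, it carries a valid signature): it carries flag C.
By R22 (it carries flag C): it satisfies condition H.
By R23 (it satisfies condition H, it satisfies condition M): it carries flag S.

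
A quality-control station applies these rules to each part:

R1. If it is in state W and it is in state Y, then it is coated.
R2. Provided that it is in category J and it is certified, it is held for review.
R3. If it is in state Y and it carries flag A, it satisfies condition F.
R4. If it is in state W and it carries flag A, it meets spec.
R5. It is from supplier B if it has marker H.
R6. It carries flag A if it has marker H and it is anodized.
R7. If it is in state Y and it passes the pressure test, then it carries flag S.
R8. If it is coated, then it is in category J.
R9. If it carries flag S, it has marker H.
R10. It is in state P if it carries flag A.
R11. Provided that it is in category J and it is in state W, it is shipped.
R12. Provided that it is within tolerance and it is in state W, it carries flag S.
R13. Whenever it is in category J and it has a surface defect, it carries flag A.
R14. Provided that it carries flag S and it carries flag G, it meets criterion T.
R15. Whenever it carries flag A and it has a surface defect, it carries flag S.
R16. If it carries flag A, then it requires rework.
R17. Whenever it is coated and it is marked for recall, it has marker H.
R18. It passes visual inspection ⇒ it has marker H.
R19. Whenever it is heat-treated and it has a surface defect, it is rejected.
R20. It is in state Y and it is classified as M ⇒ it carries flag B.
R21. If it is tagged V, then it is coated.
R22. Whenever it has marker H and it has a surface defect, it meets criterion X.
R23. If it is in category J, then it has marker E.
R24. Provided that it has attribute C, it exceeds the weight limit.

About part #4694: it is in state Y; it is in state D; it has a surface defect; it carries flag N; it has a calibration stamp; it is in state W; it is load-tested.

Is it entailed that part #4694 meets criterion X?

Yes

By R1 (it is in state W, it is in state Y): it is coated.
By R8 (it is coated): it is in category J.
By R13 (it is in category J, it has a surface defect): it carries flag A.
By R15 (it carries flag A, it has a surface defect): it carries flag S.
By R9 (it carries flag S): it has marker H.
By R22 (it has marker H, it has a surface defect): it meets criterion X.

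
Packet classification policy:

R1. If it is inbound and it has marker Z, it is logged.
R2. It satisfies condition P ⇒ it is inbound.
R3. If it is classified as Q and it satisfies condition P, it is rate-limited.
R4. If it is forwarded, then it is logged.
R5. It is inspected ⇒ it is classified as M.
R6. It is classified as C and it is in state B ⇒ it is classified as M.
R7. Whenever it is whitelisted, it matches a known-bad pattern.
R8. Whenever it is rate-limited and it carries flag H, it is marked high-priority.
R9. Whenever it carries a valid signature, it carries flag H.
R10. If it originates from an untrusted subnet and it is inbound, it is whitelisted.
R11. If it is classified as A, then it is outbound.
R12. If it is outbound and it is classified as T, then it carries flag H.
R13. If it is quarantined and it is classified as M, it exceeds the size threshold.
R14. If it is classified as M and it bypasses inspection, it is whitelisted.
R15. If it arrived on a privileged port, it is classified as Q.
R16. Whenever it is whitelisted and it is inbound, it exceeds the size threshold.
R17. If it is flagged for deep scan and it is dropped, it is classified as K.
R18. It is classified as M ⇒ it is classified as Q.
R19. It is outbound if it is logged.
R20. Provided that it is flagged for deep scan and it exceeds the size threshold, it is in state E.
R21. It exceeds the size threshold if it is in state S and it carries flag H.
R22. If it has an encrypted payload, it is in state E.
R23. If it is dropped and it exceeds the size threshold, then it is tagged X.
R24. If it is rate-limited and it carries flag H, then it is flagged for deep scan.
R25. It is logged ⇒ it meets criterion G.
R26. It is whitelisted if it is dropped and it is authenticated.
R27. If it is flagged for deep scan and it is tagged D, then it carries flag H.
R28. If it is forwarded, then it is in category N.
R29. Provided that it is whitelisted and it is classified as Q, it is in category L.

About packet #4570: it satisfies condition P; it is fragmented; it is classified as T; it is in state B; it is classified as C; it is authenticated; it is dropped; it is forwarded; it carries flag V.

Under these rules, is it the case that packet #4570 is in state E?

Yes

By R2 (it satisfies condition P): it is inbound.
By R4 (it is forwarded): it is logged.
By R6 (it is classified as C, it is in state B): it is classified as M.
By R18 (it is classified as M): it is classified as Q.
By R19 (it is logged): it is outbound.
By R26 (it is dropped, it is authenticated): it is whitelisted.
By R3 (it is classified as Q, it satisfies condition P): it is rate-limited.
By R12 (it is outbound, it is classified as T): it carries flag H.
By R16 (it is whitelisted, it is inbound): it exceeds the size threshold.
By R24 (it is rate-limited, it carries flag H): it is flagged for deep scan.
By R20 (it is flagged for deep scan, it exceeds the size threshold): it is in state E.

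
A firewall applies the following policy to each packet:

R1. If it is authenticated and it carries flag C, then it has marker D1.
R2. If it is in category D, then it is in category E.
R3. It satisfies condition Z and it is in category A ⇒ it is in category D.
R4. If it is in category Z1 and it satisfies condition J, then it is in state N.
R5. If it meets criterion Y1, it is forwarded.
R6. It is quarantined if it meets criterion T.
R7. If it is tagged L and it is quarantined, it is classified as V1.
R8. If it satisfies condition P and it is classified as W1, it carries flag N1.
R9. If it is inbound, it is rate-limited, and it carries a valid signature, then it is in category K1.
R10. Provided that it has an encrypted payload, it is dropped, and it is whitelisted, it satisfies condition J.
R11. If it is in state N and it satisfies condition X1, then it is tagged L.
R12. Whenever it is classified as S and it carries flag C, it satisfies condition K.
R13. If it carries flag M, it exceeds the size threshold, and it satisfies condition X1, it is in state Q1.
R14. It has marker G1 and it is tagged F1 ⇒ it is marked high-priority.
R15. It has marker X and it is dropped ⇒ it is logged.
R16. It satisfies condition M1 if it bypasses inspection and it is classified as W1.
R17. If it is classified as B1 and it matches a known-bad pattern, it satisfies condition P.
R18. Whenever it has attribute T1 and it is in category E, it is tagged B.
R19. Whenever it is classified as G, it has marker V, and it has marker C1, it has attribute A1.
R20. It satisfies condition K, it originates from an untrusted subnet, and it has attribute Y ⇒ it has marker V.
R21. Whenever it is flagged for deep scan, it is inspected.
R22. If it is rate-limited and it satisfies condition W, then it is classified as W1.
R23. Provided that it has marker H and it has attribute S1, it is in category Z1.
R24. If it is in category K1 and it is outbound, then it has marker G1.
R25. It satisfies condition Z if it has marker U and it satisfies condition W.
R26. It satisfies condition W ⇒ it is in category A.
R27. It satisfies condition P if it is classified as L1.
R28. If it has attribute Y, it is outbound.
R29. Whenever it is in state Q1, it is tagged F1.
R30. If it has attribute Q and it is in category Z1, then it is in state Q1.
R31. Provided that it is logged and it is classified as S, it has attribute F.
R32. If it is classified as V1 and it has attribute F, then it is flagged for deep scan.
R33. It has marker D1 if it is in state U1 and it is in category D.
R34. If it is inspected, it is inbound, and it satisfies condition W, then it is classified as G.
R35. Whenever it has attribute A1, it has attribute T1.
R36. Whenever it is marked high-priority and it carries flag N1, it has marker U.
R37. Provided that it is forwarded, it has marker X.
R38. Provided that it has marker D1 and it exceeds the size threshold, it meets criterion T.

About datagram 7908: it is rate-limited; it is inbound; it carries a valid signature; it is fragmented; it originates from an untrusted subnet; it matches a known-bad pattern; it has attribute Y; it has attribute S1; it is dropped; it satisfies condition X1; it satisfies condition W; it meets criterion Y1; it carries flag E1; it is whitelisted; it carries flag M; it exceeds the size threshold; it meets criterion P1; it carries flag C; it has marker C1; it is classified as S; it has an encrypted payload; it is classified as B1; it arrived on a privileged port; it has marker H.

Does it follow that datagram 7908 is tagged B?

No

Forward chaining from the given facts derives: is forwarded, is in category K1, satisfies condition J, satisfies condition K, is in state Q1, satisfies condition P, has marker V, is classified as W1, is in category Z1, is in category A, is outbound, is tagged F1, has marker X, is in state N, carries flag N1, is tagged L, is logged, has marker G1, has attribute F, is marked high-priority, has marker U, satisfies condition Z, is in category D, is in category E.
The only rule concluding "it is tagged B" is R18, which needs "it has attribute T1"; that is never established.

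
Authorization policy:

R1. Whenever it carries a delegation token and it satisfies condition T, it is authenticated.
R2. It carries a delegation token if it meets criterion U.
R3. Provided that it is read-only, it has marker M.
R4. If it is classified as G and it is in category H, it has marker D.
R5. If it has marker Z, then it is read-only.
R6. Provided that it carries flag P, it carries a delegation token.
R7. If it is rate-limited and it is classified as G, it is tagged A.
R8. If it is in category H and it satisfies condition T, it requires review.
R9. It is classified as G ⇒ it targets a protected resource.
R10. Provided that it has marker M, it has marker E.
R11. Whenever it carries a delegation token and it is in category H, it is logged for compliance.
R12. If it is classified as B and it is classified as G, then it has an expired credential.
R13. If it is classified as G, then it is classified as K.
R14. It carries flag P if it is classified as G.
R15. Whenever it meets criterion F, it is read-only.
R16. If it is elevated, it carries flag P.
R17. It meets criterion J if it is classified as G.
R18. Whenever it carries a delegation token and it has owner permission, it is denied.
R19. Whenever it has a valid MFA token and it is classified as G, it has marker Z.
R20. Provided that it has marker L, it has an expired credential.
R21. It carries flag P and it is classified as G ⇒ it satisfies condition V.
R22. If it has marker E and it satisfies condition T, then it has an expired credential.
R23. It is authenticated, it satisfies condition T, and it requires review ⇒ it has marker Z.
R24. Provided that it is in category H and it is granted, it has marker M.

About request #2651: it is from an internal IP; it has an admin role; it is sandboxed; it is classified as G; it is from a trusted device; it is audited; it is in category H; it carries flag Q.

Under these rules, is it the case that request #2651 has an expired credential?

No

Forward chaining from the given facts derives: has marker D, targets a protected resource, is classified as K, carries flag P, meets criterion J, satisfies condition V, carries a delegation token, is logged for compliance.
Rules concluding "it has an expired credential": R12 needs "it is classified as B"; R20 needs "it has marker L"; R22 needs "it has marker E" — none of these are established.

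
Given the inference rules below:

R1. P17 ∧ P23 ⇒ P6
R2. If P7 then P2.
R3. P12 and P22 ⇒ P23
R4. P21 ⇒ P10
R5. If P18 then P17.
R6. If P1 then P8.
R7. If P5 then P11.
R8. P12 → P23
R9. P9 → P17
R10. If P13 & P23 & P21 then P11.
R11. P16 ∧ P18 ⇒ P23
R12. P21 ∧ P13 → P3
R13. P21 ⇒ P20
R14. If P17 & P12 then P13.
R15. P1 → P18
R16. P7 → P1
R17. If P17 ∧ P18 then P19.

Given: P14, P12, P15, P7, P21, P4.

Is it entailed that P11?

P23  (by R8: P12)
P1  (by R16: P7)
P18  (by R15: P1)
P17  (by R5: P18)
P13  (by R14: P17, P12)
P11  (by R10: P13, P23, P21)

Yes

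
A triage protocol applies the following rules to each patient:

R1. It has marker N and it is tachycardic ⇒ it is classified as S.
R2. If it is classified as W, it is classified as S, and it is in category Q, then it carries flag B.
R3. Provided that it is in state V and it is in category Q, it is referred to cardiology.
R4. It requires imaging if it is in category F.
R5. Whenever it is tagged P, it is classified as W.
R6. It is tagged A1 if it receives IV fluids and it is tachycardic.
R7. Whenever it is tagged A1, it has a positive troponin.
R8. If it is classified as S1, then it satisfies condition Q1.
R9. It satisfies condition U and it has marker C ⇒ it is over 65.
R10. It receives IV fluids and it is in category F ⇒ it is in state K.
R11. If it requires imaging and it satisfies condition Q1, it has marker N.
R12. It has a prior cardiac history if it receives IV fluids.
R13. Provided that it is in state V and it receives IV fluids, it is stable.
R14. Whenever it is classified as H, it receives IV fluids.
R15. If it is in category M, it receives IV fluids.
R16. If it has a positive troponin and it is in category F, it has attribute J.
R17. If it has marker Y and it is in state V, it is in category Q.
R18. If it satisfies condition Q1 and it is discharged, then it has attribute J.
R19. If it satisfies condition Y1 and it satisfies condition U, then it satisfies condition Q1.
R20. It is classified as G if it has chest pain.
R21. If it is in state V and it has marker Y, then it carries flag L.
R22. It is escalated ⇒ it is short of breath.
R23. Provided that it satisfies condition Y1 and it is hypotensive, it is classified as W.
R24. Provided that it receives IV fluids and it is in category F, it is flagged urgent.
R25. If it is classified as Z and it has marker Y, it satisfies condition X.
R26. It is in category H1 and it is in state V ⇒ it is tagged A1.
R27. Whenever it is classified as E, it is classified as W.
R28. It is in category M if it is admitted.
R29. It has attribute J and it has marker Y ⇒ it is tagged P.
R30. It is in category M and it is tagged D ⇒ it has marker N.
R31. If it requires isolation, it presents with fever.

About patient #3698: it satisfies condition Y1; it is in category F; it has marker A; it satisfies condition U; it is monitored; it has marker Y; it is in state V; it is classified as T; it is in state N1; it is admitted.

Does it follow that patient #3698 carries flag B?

No

Forward chaining from the given facts derives: requires imaging, is in category Q, satisfies condition Q1, carries flag L, is in category M, is referred to cardiology, has marker N, receives IV fluids, is flagged urgent, is in state K, has a prior cardiac history, is stable.
The only rule concluding "it carries flag B" is R2, which needs "it is classified as W"; that is never established.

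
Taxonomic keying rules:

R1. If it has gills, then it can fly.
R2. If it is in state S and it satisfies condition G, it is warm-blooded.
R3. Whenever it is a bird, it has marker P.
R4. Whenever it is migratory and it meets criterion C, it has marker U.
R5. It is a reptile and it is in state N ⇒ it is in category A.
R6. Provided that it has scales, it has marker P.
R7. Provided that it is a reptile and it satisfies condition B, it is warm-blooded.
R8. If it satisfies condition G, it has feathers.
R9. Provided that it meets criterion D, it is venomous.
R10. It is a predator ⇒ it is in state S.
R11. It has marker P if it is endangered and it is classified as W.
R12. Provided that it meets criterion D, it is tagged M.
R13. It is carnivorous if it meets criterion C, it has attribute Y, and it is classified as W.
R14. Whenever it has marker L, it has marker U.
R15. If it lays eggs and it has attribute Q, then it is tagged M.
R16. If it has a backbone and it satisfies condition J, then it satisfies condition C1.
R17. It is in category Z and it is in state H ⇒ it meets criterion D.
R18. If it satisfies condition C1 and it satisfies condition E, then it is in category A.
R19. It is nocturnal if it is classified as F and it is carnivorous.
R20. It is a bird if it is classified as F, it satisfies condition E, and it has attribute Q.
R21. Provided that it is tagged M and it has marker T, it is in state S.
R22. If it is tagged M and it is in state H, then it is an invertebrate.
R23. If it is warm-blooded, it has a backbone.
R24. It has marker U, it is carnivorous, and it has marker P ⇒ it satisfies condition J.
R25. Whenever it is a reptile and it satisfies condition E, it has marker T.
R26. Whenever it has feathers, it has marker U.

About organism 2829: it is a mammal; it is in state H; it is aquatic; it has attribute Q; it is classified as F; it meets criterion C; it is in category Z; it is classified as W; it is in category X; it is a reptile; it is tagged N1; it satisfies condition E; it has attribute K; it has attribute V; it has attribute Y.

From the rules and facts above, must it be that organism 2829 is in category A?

Forward chaining from the given facts derives: is carnivorous, meets criterion D, is nocturnal, is a bird, has marker T, has marker P, is venomous, is tagged M, is in state S, is an invertebrate.
Rules concluding "it is in category A": R5 needs "it is in state N"; R18 needs "it satisfies condition C1" — none of these are established.

No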